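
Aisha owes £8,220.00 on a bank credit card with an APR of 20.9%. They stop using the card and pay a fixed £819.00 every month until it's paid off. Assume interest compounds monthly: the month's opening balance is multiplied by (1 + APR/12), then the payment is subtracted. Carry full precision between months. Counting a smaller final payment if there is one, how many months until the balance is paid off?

12 months

Monthly rate r = 20.9%/12 = 1.74167% = 0.0174167.
Recurrence: B ← B·(1+r) − £819.00.
Month 1: interest £143.16; balance after payment £7,544.17.
Month 2: interest £131.39; balance after payment £6,856.56.
Closed form: n = −ln(1 − rB₀/P)/ln(1+r) = −ln(0.8252)/ln(1.01742) ≈ 11.127, so the balance reaches zero during payment 12.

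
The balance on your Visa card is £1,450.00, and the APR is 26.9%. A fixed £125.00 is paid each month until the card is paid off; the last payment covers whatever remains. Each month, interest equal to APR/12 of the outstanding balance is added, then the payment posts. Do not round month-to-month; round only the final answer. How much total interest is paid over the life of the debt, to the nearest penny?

£248.36

Monthly rate r = 26.9%/12 = 2.24167% = 0.0224167.
Payoff takes n = ⌈−ln(1 − rB₀/P)/ln(1+r)⌉ = ⌈13.584⌉ = 14 payments; the last is £73.36.
Total paid = 13·£125.00 + £73.36 = £1,698.36.
Total interest = total paid − principal = £1,698.36 − £1,450.00 = £248.36.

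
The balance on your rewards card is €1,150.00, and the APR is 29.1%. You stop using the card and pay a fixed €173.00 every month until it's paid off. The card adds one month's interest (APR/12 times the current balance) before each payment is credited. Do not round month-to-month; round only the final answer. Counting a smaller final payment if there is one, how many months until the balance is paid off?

Monthly rate r = 29.1%/12 = 2.425% = 0.02425.
Recurrence: B ← B·(1+r) − €173.00.
Month 1: interest €27.89; balance after payment €1,004.89.
Month 2: interest €24.37; balance after payment €856.26.
Closed form: n = −ln(1 − rB₀/P)/ln(1+r) = −ln(0.8388)/ln(1.02425) ≈ 7.336, so the balance reaches zero during payment 8.

8 payments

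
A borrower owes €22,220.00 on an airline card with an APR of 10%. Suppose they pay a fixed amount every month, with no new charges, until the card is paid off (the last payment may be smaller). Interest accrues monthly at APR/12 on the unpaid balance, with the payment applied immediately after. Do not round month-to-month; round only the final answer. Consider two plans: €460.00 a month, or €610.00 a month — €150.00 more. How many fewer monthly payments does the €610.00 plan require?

19 fewer payments

Monthly rate r = 10%/12 = 0.833333% = 0.00833333.
At €460.00/mo: n = ⌈−ln(1 − rB₀/P)/ln(1+r)⌉ = 63 payments (last €29.82); total interest = total paid − €22,220.00 = €6,329.82.
At €610.00/mo: 44 payments (last €361.78); total interest €4,371.78.
Payments saved = 63 − 44 = 19.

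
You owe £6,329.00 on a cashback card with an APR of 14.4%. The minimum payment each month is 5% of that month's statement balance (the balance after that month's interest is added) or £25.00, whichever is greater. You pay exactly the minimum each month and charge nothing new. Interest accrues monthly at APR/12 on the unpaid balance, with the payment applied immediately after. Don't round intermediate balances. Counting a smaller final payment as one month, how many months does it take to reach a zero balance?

88 months

Monthly rate r = 14.4%/12 = 1.2% = 0.012.
While 5% of the post-interest balance exceeds £25.00, each month B ← (B·(1+r))·(1 − 0.05), i.e. B shrinks by the factor (1+r)·0.95 = 0.9614.
This holds for months 1–65. Entering month 66 the balance is £489.89; 5% of the post-interest balance is now below £25.00, so the flat £25.00 minimum applies from here.
From month 66 a fixed £25.00 at rate r clears £489.89 in 23 more payments. Total: 65 + 23 = 88 months.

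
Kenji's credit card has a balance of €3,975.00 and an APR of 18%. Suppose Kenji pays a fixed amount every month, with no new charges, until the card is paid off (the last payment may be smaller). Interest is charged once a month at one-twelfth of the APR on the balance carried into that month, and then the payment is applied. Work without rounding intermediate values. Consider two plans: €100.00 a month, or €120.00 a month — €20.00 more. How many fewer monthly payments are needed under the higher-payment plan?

Monthly rate r = 18%/12 = 1.5% = 0.015.
At €100.00/mo: n = ⌈−ln(1 − rB₀/P)/ln(1+r)⌉ = 61 payments (last €91.69); total interest = total paid − €3,975.00 = €2,116.69.
At €120.00/mo: 47 payments (last €16.55); total interest €1,561.55.
Payments saved = 61 − 47 = 14.

14 fewer payments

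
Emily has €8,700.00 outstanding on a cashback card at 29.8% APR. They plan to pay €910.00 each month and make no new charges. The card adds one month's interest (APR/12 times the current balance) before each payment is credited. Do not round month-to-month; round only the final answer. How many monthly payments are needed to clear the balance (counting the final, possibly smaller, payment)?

12 payments

Monthly rate r = 29.8%/12 = 2.48333% = 0.0248333.
Recurrence: B ← B·(1+r) − €910.00.
Month 1: interest €216.05; balance after payment €8,006.05.
Month 2: interest €198.82; balance after payment €7,294.87.
Closed form: n = −ln(1 − rB₀/P)/ln(1+r) = −ln(0.76258)/ln(1.02483) ≈ 11.050, so the balance reaches zero during payment 12.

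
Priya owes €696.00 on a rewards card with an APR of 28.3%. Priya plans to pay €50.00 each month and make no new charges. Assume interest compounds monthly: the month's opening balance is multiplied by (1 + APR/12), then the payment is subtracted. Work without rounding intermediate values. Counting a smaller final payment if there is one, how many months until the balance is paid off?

18 payments

Monthly rate r = 28.3%/12 = 2.35833% = 0.0235833.
Recurrence: B ← B·(1+r) − €50.00.
Month 1: interest €16.41; balance after payment €662.41.
Month 2: interest €15.62; balance after payment €628.04.
Closed form: n = −ln(1 − rB₀/P)/ln(1+r) = −ln(0.67172)/ln(1.02358) ≈ 17.071, so the balance reaches zero during payment 18.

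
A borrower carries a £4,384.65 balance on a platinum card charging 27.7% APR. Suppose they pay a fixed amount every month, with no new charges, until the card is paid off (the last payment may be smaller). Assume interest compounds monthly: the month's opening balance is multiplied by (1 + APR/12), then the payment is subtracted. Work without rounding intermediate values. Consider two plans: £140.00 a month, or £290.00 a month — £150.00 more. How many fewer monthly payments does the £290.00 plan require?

38 fewer payments

Monthly rate r = 27.7%/12 = 2.30833% = 0.0230833.
At £140.00/mo: n = ⌈−ln(1 − rB₀/P)/ln(1+r)⌉ = 57 payments (last £34.45); total interest = total paid − £4,384.65 = £3,489.80.
At £290.00/mo: 19 payments (last £235.36); total interest £1,070.71.
Payments saved = 57 − 19 = 38.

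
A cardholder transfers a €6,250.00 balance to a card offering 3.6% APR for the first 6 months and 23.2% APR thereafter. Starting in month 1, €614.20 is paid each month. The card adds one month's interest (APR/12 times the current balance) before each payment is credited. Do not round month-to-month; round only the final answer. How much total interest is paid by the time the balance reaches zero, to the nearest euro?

€231

Promo months 1–6 at r₀ = 3.6%/12 = 0.003; months 7+ at r₁ = 23.2%/12 = 0.0193333.
After month 6: iterate B ← B·(1+r₀) − €614.20 for 6 months → €2,650.40.
Then at r₁ with €614.20/mo: n₂ = −ln(1 − r₁·B/P)/ln(1+r₁) ≈ 4.55 → 5 more payments.
Total paid = 10·€614.20 + €338.84 = €6,480.84; interest = €6,480.84 − €6,250.00 = €230.84.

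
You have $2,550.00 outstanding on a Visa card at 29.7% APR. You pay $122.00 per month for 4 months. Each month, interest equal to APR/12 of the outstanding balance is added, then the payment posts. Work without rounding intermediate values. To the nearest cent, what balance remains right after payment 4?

Monthly rate r = 29.7%/12 = 2.475% = 0.02475.
Each month: B ← B·(1+r) − $122.00.
Month 1: interest $63.11; balance after payment $2,491.11.
Month 2: interest $61.66; balance after payment $2,430.77.
Month 3: interest $60.16; balance after payment $2,368.93.
Month 4: interest $58.63; balance after payment $2,305.56.

$2,305.56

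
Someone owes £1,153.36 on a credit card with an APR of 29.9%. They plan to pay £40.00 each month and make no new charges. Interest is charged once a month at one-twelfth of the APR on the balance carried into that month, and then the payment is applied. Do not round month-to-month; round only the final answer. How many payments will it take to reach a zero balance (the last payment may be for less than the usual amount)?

Monthly rate r = 29.9%/12 = 2.49167% = 0.0249167.
Recurrence: B ← B·(1+r) − £40.00.
Month 1: interest £28.74; balance after payment £1,142.10.
Month 2: interest £28.46; balance after payment £1,130.56.
Closed form: n = −ln(1 − rB₀/P)/ln(1+r) = −ln(0.28155)/ln(1.02492) ≈ 51.498, so the balance reaches zero during payment 52.

52 months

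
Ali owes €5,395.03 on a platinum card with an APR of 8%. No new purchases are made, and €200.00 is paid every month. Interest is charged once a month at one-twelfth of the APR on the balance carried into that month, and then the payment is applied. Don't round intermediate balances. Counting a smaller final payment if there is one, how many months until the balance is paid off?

30 payments

Monthly rate r = 8%/12 = 0.666667% = 0.00666667.
Recurrence: B ← B·(1+r) − €200.00.
Month 1: interest €35.97; balance after payment €5,231.00.
Month 2: interest €34.87; balance after payment €5,065.87.
Closed form: n = −ln(1 − rB₀/P)/ln(1+r) = −ln(0.82017)/ln(1.00667) ≈ 29.836, so the balance reaches zero during payment 30.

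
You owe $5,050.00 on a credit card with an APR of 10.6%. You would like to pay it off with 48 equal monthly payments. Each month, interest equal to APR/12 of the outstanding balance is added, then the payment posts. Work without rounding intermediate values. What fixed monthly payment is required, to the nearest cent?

Monthly rate r = 10.6%/12 = 0.883333% = 0.00883333.
Level-payment amortization: P = B₀·r / (1 − (1+r)^(−n)) = 5050.00·0.00883333 / (1 − 1.00883^(−48)).
Denominator 1 − (1+r)^(−48) = 0.344356635.
P = 44.6083 / 0.344356635 ≈ 129.54.

$129.54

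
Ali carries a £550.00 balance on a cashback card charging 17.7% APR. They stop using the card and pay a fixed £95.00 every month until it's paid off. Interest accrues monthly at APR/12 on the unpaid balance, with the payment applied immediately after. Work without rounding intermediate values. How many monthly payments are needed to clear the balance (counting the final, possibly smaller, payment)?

Monthly rate r = 17.7%/12 = 1.475% = 0.01475.
Recurrence: B ← B·(1+r) − £95.00.
Month 1: interest £8.11; balance after payment £463.11.
Month 2: interest £6.83; balance after payment £374.94.
Closed form: n = −ln(1 − rB₀/P)/ln(1+r) = −ln(0.91461)/ln(1.01475) ≈ 6.096, so the balance reaches zero during payment 7.

7 payments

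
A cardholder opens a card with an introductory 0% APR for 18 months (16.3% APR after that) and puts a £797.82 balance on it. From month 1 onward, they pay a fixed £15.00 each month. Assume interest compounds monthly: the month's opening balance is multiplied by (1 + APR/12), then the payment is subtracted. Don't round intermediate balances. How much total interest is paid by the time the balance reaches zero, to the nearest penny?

Promo months 1–18 at r₀ = 0%/12 = 0; months 19+ at r₁ = 16.3%/12 = 0.0135833.
After month 18 (no interest yet): B = £797.82 − 18·£15.00 = £527.82.
Then at r₁ with £15.00/mo: n₂ = −ln(1 − r₁·B/P)/ln(1+r₁) ≈ 48.18 → 49 more payments.
Total paid = 66·£15.00 + £2.70 = £992.70; interest = £992.70 − £797.82 = £194.88.

£194.88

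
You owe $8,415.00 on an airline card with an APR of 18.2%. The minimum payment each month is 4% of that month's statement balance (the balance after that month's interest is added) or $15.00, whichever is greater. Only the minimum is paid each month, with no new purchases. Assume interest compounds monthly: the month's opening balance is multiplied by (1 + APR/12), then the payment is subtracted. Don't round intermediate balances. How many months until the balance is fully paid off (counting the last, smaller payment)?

Monthly rate r = 18.2%/12 = 1.51667% = 0.0151667.
While 4% of the post-interest balance exceeds $15.00, each month B ← (B·(1+r))·(1 − 0.04), i.e. B shrinks by the factor (1+r)·0.96 = 0.97456.
This holds for months 1–122. Entering month 123 the balance is $362.83; 4% of the post-interest balance is now below $15.00, so the flat $15.00 minimum applies from here.
From month 123 a fixed $15.00 at rate r clears $362.83 in 31 more payments. Total: 122 + 31 = 153 months.

153 months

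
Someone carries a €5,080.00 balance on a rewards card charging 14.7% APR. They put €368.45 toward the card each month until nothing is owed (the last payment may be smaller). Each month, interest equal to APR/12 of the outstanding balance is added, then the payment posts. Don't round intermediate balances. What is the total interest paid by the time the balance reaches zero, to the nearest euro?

Monthly rate r = 14.7%/12 = 1.225% = 0.01225.
Payoff takes n = ⌈−ln(1 − rB₀/P)/ln(1+r)⌉ = ⌈15.194⌉ = 16 payments; the last is €72.00.
Total paid = 15·€368.45 + €72.00 = €5,598.75.
Total interest = total paid − principal = €5,598.75 − €5,080.00 = €518.75.

€519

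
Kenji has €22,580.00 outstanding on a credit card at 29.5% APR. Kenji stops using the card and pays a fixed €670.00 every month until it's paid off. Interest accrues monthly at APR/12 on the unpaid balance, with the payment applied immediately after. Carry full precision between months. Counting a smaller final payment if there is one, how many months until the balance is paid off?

Monthly rate r = 29.5%/12 = 2.45833% = 0.0245833.
Recurrence: B ← B·(1+r) − €670.00.
Month 1: interest €555.09; balance after payment €22,465.09.
Month 2: interest €552.27; balance after payment €22,347.36.
Closed form: n = −ln(1 − rB₀/P)/ln(1+r) = −ln(0.1715)/ln(1.02458) ≈ 72.599, so the balance reaches zero during payment 73.

73 months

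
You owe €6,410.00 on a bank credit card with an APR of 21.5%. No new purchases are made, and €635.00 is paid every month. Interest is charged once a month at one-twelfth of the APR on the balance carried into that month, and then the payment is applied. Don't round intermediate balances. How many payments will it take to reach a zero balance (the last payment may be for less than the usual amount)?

12 months

Monthly rate r = 21.5%/12 = 1.79167% = 0.0179167.
Recurrence: B ← B·(1+r) − €635.00.
Month 1: interest €114.85; balance after payment €5,889.85.
Month 2: interest €105.53; balance after payment €5,360.37.
Closed form: n = −ln(1 − rB₀/P)/ln(1+r) = −ln(0.81914)/ln(1.01792) ≈ 11.234, so the balance reaches zero during payment 12.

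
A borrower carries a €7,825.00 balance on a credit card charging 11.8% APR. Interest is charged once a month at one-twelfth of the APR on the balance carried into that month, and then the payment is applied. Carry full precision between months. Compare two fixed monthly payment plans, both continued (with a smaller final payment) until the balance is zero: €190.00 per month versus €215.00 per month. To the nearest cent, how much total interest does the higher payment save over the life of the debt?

Monthly rate r = 11.8%/12 = 0.983333% = 0.00983333.
At €190.00/mo: n = ⌈−ln(1 − rB₀/P)/ln(1+r)⌉ = 54 payments (last €10.46); total interest = total paid − €7,825.00 = €2,255.46.
At €215.00/mo: 46 payments (last €58.51); total interest €1,908.51.
Interest saved = €2,255.46 − €1,908.51 = €346.95.

€346.95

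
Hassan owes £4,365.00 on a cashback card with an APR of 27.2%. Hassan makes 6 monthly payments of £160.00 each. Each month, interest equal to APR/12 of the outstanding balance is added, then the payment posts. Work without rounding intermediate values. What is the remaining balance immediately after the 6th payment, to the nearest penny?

Monthly rate r = 27.2%/12 = 2.26667% = 0.0226667.
Each month: B ← B·(1+r) − £160.00.
Month 1: interest £98.94; balance after payment £4,303.94.
Month 2: interest £97.56; balance after payment £4,241.50.
Month 3: interest £96.14; balance after payment £4,177.64.
Month 4: interest £94.69; balance after payment £4,112.33.
Month 5: interest £93.21; balance after payment £4,045.54.
Month 6: interest £91.70; balance after payment £3,977.24.

£3,977.24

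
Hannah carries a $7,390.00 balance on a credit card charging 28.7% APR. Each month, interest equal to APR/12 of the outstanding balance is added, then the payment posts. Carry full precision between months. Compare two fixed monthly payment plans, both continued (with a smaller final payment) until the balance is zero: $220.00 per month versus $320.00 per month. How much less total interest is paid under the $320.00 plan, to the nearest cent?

$4,258.80

Monthly rate r = 28.7%/12 = 2.39167% = 0.0239167.
At $220.00/mo: n = ⌈−ln(1 − rB₀/P)/ln(1+r)⌉ = 69 payments (last $180.09); total interest = total paid − $7,390.00 = $7,750.09.
At $320.00/mo: 35 payments (last $1.29); total interest $3,491.29.
Interest saved = $7,750.09 − $3,491.29 = $4,258.80.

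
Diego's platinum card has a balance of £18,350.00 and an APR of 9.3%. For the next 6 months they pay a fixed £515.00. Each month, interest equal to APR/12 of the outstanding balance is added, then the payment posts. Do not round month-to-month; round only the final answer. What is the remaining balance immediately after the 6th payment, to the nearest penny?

Monthly rate r = 9.3%/12 = 0.775% = 0.00775.
Each month: B ← B·(1+r) − £515.00.
Month 1: interest £142.21; balance after payment £17,977.21.
Month 2: interest £139.32; balance after payment £17,601.54.
Month 3: interest £136.41; balance after payment £17,222.95.
Month 4: interest £133.48; balance after payment £16,841.43.
Month 5: interest £130.52; balance after payment £16,456.95.
Month 6: interest £127.54; balance after payment £16,069.49.

£16,069.49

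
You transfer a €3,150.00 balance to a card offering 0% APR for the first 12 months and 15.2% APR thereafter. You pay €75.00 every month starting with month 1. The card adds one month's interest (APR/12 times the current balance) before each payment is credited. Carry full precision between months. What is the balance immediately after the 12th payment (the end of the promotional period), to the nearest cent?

Promo months 1–12 at r₀ = 0%/12 = 0; months 13+ at r₁ = 15.2%/12 = 0.0126667.
After month 12 (no interest yet): B = €3,150.00 − 12·€75.00 = €2,250.00.

€2,250.00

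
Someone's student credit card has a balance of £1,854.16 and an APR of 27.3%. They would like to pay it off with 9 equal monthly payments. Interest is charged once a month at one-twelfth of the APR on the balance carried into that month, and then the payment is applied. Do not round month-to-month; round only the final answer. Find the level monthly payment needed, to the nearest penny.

Monthly rate r = 27.3%/12 = 2.275% = 0.02275.
Level-payment amortization: P = B₀·r / (1 − (1+r)^(−n)) = 1854.16·0.02275 / (1 − 1.02275^(−9)).
Denominator 1 − (1+r)^(−9) = 0.183277338.
P = 42.1821 / 0.183277338 ≈ 230.15.

£230.15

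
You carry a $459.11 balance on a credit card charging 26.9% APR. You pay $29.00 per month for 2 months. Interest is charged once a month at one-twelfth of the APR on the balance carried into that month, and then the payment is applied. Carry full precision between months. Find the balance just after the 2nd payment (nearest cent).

$421.27

Monthly rate r = 26.9%/12 = 2.24167% = 0.0224167.
Each month: B ← B·(1+r) − $29.00.
Month 1: interest $10.29; balance after payment $440.40.
Month 2: interest $9.87; balance after payment $421.27.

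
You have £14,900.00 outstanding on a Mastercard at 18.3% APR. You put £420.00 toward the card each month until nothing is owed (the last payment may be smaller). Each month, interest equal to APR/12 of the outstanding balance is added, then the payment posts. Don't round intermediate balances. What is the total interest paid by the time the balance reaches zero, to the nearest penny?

Monthly rate r = 18.3%/12 = 1.525% = 0.01525.
Payoff takes n = ⌈−ln(1 − rB₀/P)/ln(1+r)⌉ = ⌈51.453⌉ = 52 payments; the last is £190.93.
Total paid = 51·£420.00 + £190.93 = £21,610.93.
Total interest = total paid − principal = £21,610.93 − £14,900.00 = £6,710.93.

£6,710.93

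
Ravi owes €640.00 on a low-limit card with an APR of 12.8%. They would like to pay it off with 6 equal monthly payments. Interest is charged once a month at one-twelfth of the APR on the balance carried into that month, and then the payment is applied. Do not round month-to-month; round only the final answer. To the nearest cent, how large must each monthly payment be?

€110.68

Monthly rate r = 12.8%/12 = 1.06667% = 0.0106667.
Level-payment amortization: P = B₀·r / (1 − (1+r)^(−n)) = 640.00·0.0106667 / (1 − 1.01067^(−6)).
Denominator 1 − (1+r)^(−6) = 0.0616770329.
P = 6.82667 / 0.0616770329 ≈ 110.68.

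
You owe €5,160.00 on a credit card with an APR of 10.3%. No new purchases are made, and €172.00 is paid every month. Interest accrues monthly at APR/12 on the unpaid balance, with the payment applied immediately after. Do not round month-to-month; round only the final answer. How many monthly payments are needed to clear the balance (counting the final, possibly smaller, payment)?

Monthly rate r = 10.3%/12 = 0.858333% = 0.00858333.
Recurrence: B ← B·(1+r) − €172.00.
Month 1: interest €44.29; balance after payment €5,032.29.
Month 2: interest €43.19; balance after payment €4,903.48.
Closed form: n = −ln(1 − rB₀/P)/ln(1+r) = −ln(0.7425)/ln(1.00858) ≈ 34.836, so the balance reaches zero during payment 35.

35 months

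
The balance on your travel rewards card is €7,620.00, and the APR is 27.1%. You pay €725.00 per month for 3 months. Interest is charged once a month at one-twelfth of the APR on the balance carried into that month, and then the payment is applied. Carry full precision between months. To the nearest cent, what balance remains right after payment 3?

Monthly rate r = 27.1%/12 = 2.25833% = 0.0225833.
Each month: B ← B·(1+r) − €725.00.
Month 1: interest €172.09; balance after payment €7,067.09.
Month 2: interest €159.60; balance after payment €6,501.68.
Month 3: interest €146.83; balance after payment €5,923.51.

€5,923.51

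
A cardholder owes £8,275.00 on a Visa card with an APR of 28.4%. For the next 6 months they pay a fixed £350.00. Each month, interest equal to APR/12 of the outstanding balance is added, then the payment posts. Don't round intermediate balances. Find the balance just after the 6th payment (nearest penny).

£7,293.57

Monthly rate r = 28.4%/12 = 2.36667% = 0.0236667.
Each month: B ← B·(1+r) − £350.00.
Month 1: interest £195.84; balance after payment £8,120.84.
Month 2: interest £192.19; balance after payment £7,963.03.
Month 3: interest £188.46; balance after payment £7,801.49.
Month 4: interest £184.64; balance after payment £7,636.13.
Month 5: interest £180.72; balance after payment £7,466.85.
Month 6: interest £176.72; balance after payment £7,293.57.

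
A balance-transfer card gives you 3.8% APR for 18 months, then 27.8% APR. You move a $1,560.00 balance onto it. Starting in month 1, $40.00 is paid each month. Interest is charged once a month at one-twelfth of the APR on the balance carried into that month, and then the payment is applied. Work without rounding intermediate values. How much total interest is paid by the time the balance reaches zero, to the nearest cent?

$471.32

Promo months 1–18 at r₀ = 3.8%/12 = 0.00316667; months 19+ at r₁ = 27.8%/12 = 0.0231667.
After month 18: iterate B ← B·(1+r₀) − $40.00 for 18 months → $911.64.
Then at r₁ with $40.00/mo: n₂ = −ln(1 − r₁·B/P)/ln(1+r₁) ≈ 32.78 → 33 more payments.
Total paid = 50·$40.00 + $31.32 = $2,031.32; interest = $2,031.32 − $1,560.00 = $471.32.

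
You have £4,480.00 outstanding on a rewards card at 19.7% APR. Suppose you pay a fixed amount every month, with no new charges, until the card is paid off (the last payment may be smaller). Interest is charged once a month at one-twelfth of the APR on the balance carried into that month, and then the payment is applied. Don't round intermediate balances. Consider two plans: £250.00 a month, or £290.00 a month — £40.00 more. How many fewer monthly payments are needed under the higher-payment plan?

4 fewer payments

Monthly rate r = 19.7%/12 = 1.64167% = 0.0164167.
At £250.00/mo: n = ⌈−ln(1 − rB₀/P)/ln(1+r)⌉ = 22 payments (last £99.57); total interest = total paid − £4,480.00 = £869.57.
At £290.00/mo: 18 payments (last £279.49); total interest £729.49.
Payments saved = 22 − 18 = 4.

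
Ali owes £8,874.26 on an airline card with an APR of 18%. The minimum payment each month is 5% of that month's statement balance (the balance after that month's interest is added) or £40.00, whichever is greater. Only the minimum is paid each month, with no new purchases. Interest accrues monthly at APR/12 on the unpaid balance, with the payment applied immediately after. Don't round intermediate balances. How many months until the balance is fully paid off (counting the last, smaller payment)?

Monthly rate r = 18%/12 = 1.5% = 0.015.
While 5% of the post-interest balance exceeds £40.00, each month B ← (B·(1+r))·(1 − 0.05), i.e. B shrinks by the factor (1+r)·0.95 = 0.96425.
This holds for months 1–67. Entering month 68 the balance is £774.17; 5% of the post-interest balance is now below £40.00, so the flat £40.00 minimum applies from here.
From month 68 a fixed £40.00 at rate r clears £774.17 in 24 more payments. Total: 67 + 24 = 91 months.

91 months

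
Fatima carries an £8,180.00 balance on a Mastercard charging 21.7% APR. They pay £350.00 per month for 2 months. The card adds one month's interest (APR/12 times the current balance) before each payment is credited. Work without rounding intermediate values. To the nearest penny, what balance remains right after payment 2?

£7,772.19

Monthly rate r = 21.7%/12 = 1.80833% = 0.0180833.
Each month: B ← B·(1+r) − £350.00.
Month 1: interest £147.92; balance after payment £7,977.92.
Month 2: interest £144.27; balance after payment £7,772.19.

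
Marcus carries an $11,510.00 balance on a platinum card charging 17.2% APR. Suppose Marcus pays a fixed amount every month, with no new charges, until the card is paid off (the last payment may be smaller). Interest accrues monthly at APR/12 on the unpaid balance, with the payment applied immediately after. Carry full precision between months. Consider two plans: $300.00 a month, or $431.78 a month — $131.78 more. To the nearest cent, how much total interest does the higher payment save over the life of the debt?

$2,222.95

Monthly rate r = 17.2%/12 = 1.43333% = 0.0143333.
At $300.00/mo: n = ⌈−ln(1 − rB₀/P)/ln(1+r)⌉ = 57 payments (last $28.99); total interest = total paid − $11,510.00 = $5,318.99.
At $431.78/mo: 34 payments (last $357.30); total interest $3,096.04.
Interest saved = $5,318.99 − $3,096.04 = $2,222.95.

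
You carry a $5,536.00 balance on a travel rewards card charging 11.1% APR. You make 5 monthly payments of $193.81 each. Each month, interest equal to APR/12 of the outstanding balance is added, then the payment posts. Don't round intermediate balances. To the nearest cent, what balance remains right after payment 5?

Monthly rate r = 11.1%/12 = 0.925% = 0.00925.
Each month: B ← B·(1+r) − $193.81.
Month 1: interest $51.21; balance after payment $5,393.40.
Month 2: interest $49.89; balance after payment $5,249.48.
Month 3: interest $48.56; balance after payment $5,104.22.
Month 4: interest $47.21; balance after payment $4,957.63.
Month 5: interest $45.86; balance after payment $4,809.68.

$4,809.68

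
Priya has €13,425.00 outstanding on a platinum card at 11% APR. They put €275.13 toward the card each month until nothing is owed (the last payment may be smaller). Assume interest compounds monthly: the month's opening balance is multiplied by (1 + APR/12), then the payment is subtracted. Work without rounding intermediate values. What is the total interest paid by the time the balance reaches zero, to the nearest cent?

Monthly rate r = 11%/12 = 0.916667% = 0.00916667.
Payoff takes n = ⌈−ln(1 − rB₀/P)/ln(1+r)⌉ = ⌈64.978⌉ = 65 payments; the last is €269.13.
Total paid = 64·€275.13 + €269.13 = €17,877.45.
Total interest = total paid − principal = €17,877.45 − €13,425.00 = €4,452.45.

€4,452.45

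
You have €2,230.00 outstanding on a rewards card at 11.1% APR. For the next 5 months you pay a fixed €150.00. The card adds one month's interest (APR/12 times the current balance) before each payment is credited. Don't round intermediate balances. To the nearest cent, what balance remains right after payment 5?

Monthly rate r = 11.1%/12 = 0.925% = 0.00925.
Each month: B ← B·(1+r) − €150.00.
Month 1: interest €20.63; balance after payment €2,100.63.
Month 2: interest €19.43; balance after payment €1,970.06.
Month 3: interest €18.22; balance after payment €1,838.28.
Month 4: interest €17.00; balance after payment €1,705.29.
Month 5: interest €15.77; balance after payment €1,571.06.

€1,571.06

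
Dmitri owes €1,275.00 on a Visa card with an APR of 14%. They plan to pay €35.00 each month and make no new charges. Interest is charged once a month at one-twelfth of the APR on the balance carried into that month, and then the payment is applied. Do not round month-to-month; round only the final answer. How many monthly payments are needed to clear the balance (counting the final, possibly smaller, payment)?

48 payments

Monthly rate r = 14%/12 = 1.16667% = 0.0116667.
Recurrence: B ← B·(1+r) − €35.00.
Month 1: interest €14.88; balance after payment €1,254.88.
Month 2: interest €14.64; balance after payment €1,234.52.
Closed form: n = −ln(1 − rB₀/P)/ln(1+r) = −ln(0.575)/ln(1.01167) ≈ 47.709, so the balance reaches zero during payment 48.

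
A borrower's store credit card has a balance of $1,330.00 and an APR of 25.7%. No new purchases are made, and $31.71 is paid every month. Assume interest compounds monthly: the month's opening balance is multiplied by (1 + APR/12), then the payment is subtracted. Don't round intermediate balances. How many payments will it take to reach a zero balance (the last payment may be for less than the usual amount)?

Monthly rate r = 25.7%/12 = 2.14167% = 0.0214167.
Recurrence: B ← B·(1+r) − $31.71.
Month 1: interest $28.48; balance after payment $1,326.77.
Month 2: interest $28.42; balance after payment $1,323.48.
Closed form: n = −ln(1 − rB₀/P)/ln(1+r) = −ln(0.10173)/ln(1.02142) ≈ 107.852, so the balance reaches zero during payment 108.

108 months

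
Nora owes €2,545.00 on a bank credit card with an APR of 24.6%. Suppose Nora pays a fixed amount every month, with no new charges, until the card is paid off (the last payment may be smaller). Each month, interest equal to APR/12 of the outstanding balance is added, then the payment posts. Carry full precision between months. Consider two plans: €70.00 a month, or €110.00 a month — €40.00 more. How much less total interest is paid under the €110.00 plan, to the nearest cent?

€1,232.44

Monthly rate r = 24.6%/12 = 2.05% = 0.0205.
At €70.00/mo: n = ⌈−ln(1 − rB₀/P)/ln(1+r)⌉ = 68 payments (last €28.26); total interest = total paid − €2,545.00 = €2,173.26.
At €110.00/mo: 32 payments (last €75.82); total interest €940.82.
Interest saved = €2,173.26 − €940.82 = €1,232.44.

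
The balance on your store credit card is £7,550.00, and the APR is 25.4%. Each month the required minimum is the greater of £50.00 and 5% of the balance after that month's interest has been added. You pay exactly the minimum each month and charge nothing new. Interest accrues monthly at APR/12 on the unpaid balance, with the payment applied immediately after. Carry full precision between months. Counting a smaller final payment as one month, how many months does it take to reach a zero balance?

93 months

Monthly rate r = 25.4%/12 = 2.11667% = 0.0211667.
While 5% of the post-interest balance exceeds £50.00, each month B ← (B·(1+r))·(1 − 0.05), i.e. B shrinks by the factor (1+r)·0.95 = 0.97011.
This holds for months 1–68. Entering month 69 the balance is £958.79; 5% of the post-interest balance is now below £50.00, so the flat £50.00 minimum applies from here.
From month 69 a fixed £50.00 at rate r clears £958.79 in 25 more payments. Total: 68 + 25 = 93 months.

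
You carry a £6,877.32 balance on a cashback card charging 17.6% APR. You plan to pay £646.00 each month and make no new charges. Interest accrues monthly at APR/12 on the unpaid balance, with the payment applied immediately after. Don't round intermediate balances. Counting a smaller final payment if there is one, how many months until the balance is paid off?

Monthly rate r = 17.6%/12 = 1.46667% = 0.0146667.
Recurrence: B ← B·(1+r) − £646.00.
Month 1: interest £100.87; balance after payment £6,332.19.
Month 2: interest £92.87; balance after payment £5,779.06.
Closed form: n = −ln(1 − rB₀/P)/ln(1+r) = −ln(0.84386)/ln(1.01467) ≈ 11.660, so the balance reaches zero during payment 12.

12 payments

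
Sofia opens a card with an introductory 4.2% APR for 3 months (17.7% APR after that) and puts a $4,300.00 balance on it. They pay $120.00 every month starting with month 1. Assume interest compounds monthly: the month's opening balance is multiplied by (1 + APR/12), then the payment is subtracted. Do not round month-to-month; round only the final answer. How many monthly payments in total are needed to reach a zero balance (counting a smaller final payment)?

Promo months 1–3 at r₀ = 4.2%/12 = 0.0035; months 4+ at r₁ = 17.7%/12 = 0.01475.
After month 3: iterate B ← B·(1+r₀) − $120.00 for 3 months → $3,984.05.
Then at r₁ with $120.00/mo: n₂ = −ln(1 − r₁·B/P)/ln(1+r₁) ≈ 45.95 → 46 more payments.

49 months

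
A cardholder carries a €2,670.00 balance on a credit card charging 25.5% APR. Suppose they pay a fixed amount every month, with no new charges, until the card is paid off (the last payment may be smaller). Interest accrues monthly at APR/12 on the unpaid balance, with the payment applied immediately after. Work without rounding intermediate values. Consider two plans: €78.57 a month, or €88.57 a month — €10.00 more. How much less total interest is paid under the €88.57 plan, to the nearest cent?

€474.57

Monthly rate r = 25.5%/12 = 2.125% = 0.02125.
At €78.57/mo: n = ⌈−ln(1 − rB₀/P)/ln(1+r)⌉ = 61 payments (last €70.87); total interest = total paid − €2,670.00 = €2,115.07.
At €88.57/mo: 49 payments (last €59.14); total interest €1,640.50.
Interest saved = €2,115.07 − €1,640.50 = €474.57.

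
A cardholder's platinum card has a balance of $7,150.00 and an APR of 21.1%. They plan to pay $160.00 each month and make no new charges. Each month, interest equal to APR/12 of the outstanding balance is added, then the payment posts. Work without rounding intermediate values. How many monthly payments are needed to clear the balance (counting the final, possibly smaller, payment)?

Monthly rate r = 21.1%/12 = 1.75833% = 0.0175833.
Recurrence: B ← B·(1+r) − $160.00.
Month 1: interest $125.72; balance after payment $7,115.72.
Month 2: interest $125.12; balance after payment $7,080.84.
Closed form: n = −ln(1 − rB₀/P)/ln(1+r) = −ln(0.21424)/ln(1.01758) ≈ 88.387, so the balance reaches zero during payment 89.

89 payments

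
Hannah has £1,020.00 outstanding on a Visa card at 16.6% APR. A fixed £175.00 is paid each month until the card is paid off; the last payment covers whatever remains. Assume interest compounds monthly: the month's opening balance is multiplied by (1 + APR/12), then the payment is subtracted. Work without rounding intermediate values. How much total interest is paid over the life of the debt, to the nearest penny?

Monthly rate r = 16.6%/12 = 1.38333% = 0.0138333.
Payoff takes n = ⌈−ln(1 − rB₀/P)/ln(1+r)⌉ = ⌈6.119⌉ = 7 payments; the last is £20.94.
Total paid = 6·£175.00 + £20.94 = £1,070.94.
Total interest = total paid − principal = £1,070.94 − £1,020.00 = £50.94.

£50.94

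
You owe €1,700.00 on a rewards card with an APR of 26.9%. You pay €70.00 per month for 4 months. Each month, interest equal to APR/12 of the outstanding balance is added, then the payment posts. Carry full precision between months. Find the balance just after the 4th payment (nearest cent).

€1,568.08

Monthly rate r = 26.9%/12 = 2.24167% = 0.0224167.
Each month: B ← B·(1+r) − €70.00.
Month 1: interest €38.11; balance after payment €1,668.11.
Month 2: interest €37.39; balance after payment €1,635.50.
Month 3: interest €36.66; balance after payment €1,602.16.
Month 4: interest €35.92; balance after payment €1,568.08.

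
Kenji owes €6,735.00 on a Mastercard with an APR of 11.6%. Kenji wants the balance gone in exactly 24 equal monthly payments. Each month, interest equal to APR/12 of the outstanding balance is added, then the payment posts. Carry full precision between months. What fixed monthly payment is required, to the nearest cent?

€315.78

Monthly rate r = 11.6%/12 = 0.966667% = 0.00966667.
Level-payment amortization: P = B₀·r / (1 − (1+r)^(−n)) = 6735.00·0.00966667 / (1 − 1.00967^(−24)).
Denominator 1 − (1+r)^(−24) = 0.206169916.
P = 65.105 / 0.206169916 ≈ 315.78.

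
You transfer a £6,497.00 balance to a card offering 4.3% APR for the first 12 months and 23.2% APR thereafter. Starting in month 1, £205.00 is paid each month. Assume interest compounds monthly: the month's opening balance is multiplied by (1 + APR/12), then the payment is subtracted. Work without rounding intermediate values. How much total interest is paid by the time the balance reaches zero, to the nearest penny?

£1,484.96

Promo months 1–12 at r₀ = 4.3%/12 = 0.00358333; months 13+ at r₁ = 23.2%/12 = 0.0193333.
After month 12: iterate B ← B·(1+r₀) − £205.00 for 12 months → £4,272.88.
Then at r₁ with £205.00/mo: n₂ = −ln(1 − r₁·B/P)/ln(1+r₁) ≈ 26.94 → 27 more payments.
Total paid = 38·£205.00 + £191.96 = £7,981.96; interest = £7,981.96 − £6,497.00 = £1,484.96.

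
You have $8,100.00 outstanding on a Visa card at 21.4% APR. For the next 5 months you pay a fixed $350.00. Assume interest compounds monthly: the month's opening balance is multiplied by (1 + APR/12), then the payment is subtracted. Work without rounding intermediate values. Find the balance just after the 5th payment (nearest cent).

Monthly rate r = 21.4%/12 = 1.78333% = 0.0178333.
Each month: B ← B·(1+r) − $350.00.
Month 1: interest $144.45; balance after payment $7,894.45.
Month 2: interest $140.78; balance after payment $7,685.23.
Month 3: interest $137.05; balance after payment $7,472.29.
Month 4: interest $133.26; balance after payment $7,255.54.
Month 5: interest $129.39; balance after payment $7,034.93.

$7,034.93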